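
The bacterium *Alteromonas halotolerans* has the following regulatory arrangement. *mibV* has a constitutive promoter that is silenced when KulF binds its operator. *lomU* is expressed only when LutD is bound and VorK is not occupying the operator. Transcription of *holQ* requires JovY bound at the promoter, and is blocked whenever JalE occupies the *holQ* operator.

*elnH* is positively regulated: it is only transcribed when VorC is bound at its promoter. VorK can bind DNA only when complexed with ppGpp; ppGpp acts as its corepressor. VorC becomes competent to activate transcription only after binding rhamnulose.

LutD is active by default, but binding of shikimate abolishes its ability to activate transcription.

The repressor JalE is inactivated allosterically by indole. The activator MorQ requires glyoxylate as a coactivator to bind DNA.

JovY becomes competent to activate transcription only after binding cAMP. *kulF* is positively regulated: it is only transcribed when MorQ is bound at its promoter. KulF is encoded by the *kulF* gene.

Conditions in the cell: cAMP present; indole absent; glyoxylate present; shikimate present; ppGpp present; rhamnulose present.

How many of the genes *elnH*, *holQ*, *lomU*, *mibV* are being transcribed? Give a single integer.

Rhamnulose is present, so VorC is active.
No repressor is bound and VorC is active, so *elnH* is transcribed.
→ *elnH* is ON.
cAMP is present, so JovY is active.
Indole is absent, so JalE is active.
With repressor JalE bound, *holQ* is not transcribed.
→ *holQ* is OFF.
ppGpp is present, so VorK is active.
Shikimate is present, so LutD is inactive.
With repressor VorK bound, *lomU* is not transcribed.
→ *lomU* is OFF.
Glyoxylate is present, so MorQ is active.
No repressor is bound and MorQ is active, so *kulF* is transcribed.
So KulF is produced and active.
With repressor KulF bound, *mibV* is not transcribed.
→ *mibV* is OFF.
1 of the 4 genes is transcribed.

1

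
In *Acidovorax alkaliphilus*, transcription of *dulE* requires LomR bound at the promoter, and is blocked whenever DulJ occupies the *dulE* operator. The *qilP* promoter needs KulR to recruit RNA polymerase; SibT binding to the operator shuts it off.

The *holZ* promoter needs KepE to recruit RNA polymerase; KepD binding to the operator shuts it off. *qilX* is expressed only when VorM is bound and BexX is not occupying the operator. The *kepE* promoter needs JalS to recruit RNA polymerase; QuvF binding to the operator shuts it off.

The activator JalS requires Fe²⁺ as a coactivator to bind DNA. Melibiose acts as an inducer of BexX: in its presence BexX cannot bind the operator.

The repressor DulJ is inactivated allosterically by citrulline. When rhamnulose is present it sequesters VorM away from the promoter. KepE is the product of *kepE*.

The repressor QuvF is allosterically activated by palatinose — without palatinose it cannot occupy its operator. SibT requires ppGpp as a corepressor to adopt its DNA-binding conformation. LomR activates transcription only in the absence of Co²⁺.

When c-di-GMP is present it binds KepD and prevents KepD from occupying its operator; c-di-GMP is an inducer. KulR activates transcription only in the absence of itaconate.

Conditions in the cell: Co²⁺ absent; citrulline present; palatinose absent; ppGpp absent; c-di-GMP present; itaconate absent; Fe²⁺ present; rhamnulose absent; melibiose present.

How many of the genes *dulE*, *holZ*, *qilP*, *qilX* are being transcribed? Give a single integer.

4

Co²⁺ is absent, so LomR is active.
Citrulline is present, so DulJ is inactive.
No repressor is bound and LomR is active, so *dulE* is transcribed.
→ *dulE* is ON.
Palatinose is absent, so QuvF is inactive.
Fe²⁺ is present, so JalS is active.
No repressor is bound and JalS is active, so *kepE* is transcribed.
So KepE is produced and active.
c-di-GMP is present, so KepD is inactive.
No repressor is bound and KepE is active, so *holZ* is transcribed.
→ *holZ* is ON.
Itaconate is absent, so KulR is active.
ppGpp is absent, so SibT is inactive.
No repressor is bound and KulR is active, so *qilP* is transcribed.
→ *qilP* is ON.
Rhamnulose is absent, so VorM is active.
Melibiose is present, so BexX is inactive.
No repressor is bound and VorM is active, so *qilX* is transcribed.
→ *qilX* is ON.
4 of the 4 genes are transcribed.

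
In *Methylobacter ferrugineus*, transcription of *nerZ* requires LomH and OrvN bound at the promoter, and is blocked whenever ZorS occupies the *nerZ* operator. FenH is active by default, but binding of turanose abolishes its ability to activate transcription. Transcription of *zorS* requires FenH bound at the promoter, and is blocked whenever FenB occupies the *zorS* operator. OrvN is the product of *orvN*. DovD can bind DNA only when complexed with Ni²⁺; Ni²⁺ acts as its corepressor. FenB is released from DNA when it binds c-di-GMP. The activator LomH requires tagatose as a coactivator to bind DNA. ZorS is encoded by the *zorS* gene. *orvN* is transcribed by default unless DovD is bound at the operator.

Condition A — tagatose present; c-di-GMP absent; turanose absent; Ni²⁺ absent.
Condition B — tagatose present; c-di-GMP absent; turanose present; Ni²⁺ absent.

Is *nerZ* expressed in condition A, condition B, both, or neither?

both

Condition A:
Tagatose is present, so LomH is active.
c-di-GMP is absent, so FenB is active.
Turanose is absent, so FenH is active.
With repressor FenB bound, *zorS* is not transcribed.
So ZorS is not produced.
Ni²⁺ is absent, so DovD is inactive.
With no repressor bound, *orvN* is transcribed.
So OrvN is produced and active.
No repressor is bound and LomH and OrvN are active, so *nerZ* is transcribed.
→ *nerZ* is ON in A.
Condition B:
Tagatose is present, so LomH is active.
c-di-GMP is absent, so FenB is active.
Turanose is present, so FenH is inactive.
With repressor FenB bound, *zorS* is not transcribed.
So ZorS is not produced.
Ni²⁺ is absent, so DovD is inactive.
With no repressor bound, *orvN* is transcribed.
So OrvN is produced and active.
No repressor is bound and LomH and OrvN are active, so *nerZ* is transcribed.
→ *nerZ* is ON in B.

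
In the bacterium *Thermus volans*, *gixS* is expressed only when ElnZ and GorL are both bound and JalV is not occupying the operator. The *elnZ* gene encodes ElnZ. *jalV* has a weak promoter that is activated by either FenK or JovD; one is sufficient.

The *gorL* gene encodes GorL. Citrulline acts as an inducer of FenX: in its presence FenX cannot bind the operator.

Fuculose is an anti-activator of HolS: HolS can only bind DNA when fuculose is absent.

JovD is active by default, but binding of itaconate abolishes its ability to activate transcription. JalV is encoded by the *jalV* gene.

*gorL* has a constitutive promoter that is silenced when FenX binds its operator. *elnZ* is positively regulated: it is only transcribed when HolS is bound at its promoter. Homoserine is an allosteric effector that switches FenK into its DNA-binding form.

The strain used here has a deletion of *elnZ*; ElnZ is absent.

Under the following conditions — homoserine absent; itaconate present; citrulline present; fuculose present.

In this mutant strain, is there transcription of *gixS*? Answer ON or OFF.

ElnZ is non-functional in this strain, so it has no effect.
Citrulline is present, so FenX is inactive.
With no repressor bound, *gorL* is transcribed.
So GorL is produced and active.
Homoserine is absent, so FenK is inactive.
Itaconate is present, so JovD is inactive.
No activator is available at the *jalV* promoter, so *jalV* is not transcribed.
So JalV is not produced.
Required activator ElnZ is absent, so *gixS* is not transcribed.

OFF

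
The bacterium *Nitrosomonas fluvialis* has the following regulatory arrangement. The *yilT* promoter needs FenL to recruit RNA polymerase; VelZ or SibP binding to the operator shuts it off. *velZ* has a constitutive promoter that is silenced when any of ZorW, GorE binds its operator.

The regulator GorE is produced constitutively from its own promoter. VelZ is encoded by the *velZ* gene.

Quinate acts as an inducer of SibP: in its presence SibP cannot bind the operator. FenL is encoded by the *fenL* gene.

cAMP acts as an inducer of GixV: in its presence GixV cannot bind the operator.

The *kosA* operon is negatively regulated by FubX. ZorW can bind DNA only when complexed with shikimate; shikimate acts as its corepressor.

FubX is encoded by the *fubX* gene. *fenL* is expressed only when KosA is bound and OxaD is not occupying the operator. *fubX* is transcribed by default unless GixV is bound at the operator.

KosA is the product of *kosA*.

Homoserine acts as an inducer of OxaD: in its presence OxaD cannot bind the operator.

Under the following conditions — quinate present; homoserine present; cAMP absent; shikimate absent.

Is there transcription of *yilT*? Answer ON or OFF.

ON

Shikimate is absent, so ZorW is inactive.
GorE is produced constitutively and is active.
With repressor GorE bound, *velZ* is not transcribed.
So VelZ is not produced.
cAMP is absent, so GixV is active.
With repressor GixV bound, *fubX* is not transcribed.
So FubX is not produced.
With no repressor bound, *kosA* is transcribed.
So KosA is produced and active.
Homoserine is present, so OxaD is inactive.
No repressor is bound and KosA is active, so *fenL* is transcribed.
So FenL is produced and active.
Quinate is present, so SibP is inactive.
No repressor is bound and FenL is active, so *yilT* is transcribed.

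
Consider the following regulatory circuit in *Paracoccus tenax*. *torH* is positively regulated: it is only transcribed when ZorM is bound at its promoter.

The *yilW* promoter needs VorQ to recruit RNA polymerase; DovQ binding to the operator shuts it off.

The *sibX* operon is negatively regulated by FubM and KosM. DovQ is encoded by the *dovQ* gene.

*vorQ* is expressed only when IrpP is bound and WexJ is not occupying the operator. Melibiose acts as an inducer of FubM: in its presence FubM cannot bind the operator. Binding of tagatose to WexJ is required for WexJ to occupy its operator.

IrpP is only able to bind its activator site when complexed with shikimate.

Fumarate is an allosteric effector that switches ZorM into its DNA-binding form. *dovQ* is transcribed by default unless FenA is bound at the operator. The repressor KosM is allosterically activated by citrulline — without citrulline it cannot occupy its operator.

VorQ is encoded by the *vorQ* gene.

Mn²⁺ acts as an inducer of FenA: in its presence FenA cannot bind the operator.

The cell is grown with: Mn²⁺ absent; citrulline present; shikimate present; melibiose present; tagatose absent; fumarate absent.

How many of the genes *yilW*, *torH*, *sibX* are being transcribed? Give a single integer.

1

Shikimate is present, so IrpP is active.
Tagatose is absent, so WexJ is inactive.
No repressor is bound and IrpP is active, so *vorQ* is transcribed.
So VorQ is produced and active.
Mn²⁺ is absent, so FenA is active.
With repressor FenA bound, *dovQ* is not transcribed.
So DovQ is not produced.
No repressor is bound and VorQ is active, so *yilW* is transcribed.
→ *yilW* is ON.
Fumarate is absent, so ZorM is inactive.
Required activator ZorM is absent, so *torH* is not transcribed.
→ *torH* is OFF.
Melibiose is present, so FubM is inactive.
Citrulline is present, so KosM is active.
With repressor KosM bound, *sibX* is not transcribed.
→ *sibX* is OFF.
1 of the 3 genes is transcribed.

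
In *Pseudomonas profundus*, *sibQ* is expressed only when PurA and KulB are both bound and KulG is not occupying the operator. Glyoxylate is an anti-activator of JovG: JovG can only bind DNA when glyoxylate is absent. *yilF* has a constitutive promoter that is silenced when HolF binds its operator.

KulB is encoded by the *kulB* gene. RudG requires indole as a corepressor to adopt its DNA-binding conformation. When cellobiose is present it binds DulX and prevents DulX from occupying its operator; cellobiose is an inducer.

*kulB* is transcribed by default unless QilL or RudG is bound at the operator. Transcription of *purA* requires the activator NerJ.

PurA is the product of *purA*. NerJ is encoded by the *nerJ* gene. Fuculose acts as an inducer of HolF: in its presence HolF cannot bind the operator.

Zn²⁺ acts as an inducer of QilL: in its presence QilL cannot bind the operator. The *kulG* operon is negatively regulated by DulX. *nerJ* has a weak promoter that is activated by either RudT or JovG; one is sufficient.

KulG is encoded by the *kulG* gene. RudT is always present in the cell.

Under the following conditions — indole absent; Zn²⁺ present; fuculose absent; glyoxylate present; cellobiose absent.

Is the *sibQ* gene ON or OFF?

RudT is produced constitutively and is active.
Glyoxylate is present, so JovG is inactive.
Activator RudT is present, so *nerJ* is transcribed.
So NerJ is produced and active.
No repressor is bound and NerJ is active, so *purA* is transcribed.
So PurA is produced and active.
Zn²⁺ is present, so QilL is inactive.
Indole is absent, so RudG is inactive.
With no repressor bound, *kulB* is transcribed.
So KulB is produced and active.
Cellobiose is absent, so DulX is active.
With repressor DulX bound, *kulG* is not transcribed.
So KulG is not produced.
No repressor is bound and PurA and KulB are active, so *sibQ* is transcribed.

ON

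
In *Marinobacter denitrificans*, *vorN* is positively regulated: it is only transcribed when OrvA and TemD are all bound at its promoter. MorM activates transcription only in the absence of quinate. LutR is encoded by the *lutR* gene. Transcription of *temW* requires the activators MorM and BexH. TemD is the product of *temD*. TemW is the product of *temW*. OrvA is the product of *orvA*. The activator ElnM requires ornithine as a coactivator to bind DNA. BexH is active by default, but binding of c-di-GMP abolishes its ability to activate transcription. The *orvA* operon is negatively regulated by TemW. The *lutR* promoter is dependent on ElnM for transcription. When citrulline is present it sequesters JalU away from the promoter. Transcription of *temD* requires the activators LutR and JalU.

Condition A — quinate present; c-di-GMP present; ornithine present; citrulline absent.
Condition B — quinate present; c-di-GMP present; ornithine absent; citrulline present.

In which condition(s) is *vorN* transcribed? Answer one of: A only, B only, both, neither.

A only

Condition A:
Quinate is present, so MorM is inactive.
c-di-GMP is present, so BexH is inactive.
Required activator MorM is absent, so *temW* is not transcribed.
So TemW is not produced.
With no repressor bound, *orvA* is transcribed.
So OrvA is produced and active.
Ornithine is present, so ElnM is active.
No repressor is bound and ElnM is active, so *lutR* is transcribed.
So LutR is produced and active.
Citrulline is absent, so JalU is active.
No repressor is bound and LutR and JalU are active, so *temD* is transcribed.
So TemD is produced and active.
No repressor is bound and OrvA and TemD are active, so *vorN* is transcribed.
→ *vorN* is ON in A.
Condition B:
Quinate is present, so MorM is inactive.
c-di-GMP is present, so BexH is inactive.
Required activator MorM is absent, so *temW* is not transcribed.
So TemW is not produced.
With no repressor bound, *orvA* is transcribed.
So OrvA is produced and active.
Ornithine is absent, so ElnM is inactive.
Required activator ElnM is absent, so *lutR* is not transcribed.
So LutR is not produced.
Citrulline is present, so JalU is inactive.
Required activator LutR is absent, so *temD* is not transcribed.
So TemD is not produced.
Required activator TemD is absent, so *vorN* is not transcribed.
→ *vorN* is OFF in B.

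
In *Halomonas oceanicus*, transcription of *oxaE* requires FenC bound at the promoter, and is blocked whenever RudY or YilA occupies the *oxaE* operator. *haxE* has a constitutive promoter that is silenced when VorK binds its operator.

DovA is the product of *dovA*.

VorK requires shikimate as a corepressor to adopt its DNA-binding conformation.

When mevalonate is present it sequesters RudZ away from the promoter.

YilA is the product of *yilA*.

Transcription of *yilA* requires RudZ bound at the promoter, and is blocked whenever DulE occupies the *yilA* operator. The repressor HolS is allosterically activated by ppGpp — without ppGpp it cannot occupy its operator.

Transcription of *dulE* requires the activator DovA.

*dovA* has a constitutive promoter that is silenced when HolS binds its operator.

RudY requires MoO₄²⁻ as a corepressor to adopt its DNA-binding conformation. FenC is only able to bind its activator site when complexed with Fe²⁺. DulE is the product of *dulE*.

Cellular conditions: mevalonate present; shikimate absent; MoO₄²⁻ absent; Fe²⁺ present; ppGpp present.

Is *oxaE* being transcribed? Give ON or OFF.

ON

Fe²⁺ is present, so FenC is active.
MoO₄²⁻ is absent, so RudY is inactive.
Mevalonate is present, so RudZ is inactive.
ppGpp is present, so HolS is active.
With repressor HolS bound, *dovA* is not transcribed.
So DovA is not produced.
Required activator DovA is absent, so *dulE* is not transcribed.
So DulE is not produced.
Required activator RudZ is absent, so *yilA* is not transcribed.
So YilA is not produced.
No repressor is bound and FenC is active, so *oxaE* is transcribed.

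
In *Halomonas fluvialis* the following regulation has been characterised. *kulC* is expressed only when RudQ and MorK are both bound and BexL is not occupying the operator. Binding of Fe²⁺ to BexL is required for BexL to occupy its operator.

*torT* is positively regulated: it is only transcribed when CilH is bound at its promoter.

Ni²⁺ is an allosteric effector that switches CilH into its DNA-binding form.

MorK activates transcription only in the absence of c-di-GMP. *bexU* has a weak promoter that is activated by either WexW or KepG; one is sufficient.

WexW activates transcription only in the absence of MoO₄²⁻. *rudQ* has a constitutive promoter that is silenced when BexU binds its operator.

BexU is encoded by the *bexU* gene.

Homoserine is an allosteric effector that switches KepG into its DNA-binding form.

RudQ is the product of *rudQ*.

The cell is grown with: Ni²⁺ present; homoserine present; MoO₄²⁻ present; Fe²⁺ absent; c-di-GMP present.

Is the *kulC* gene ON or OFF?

MoO₄²⁻ is present, so WexW is inactive.
Homoserine is present, so KepG is active.
Activator KepG is present, so *bexU* is transcribed.
So BexU is produced and active.
With repressor BexU bound, *rudQ* is not transcribed.
So RudQ is not produced.
Fe²⁺ is absent, so BexL is inactive.
c-di-GMP is present, so MorK is inactive.
Required activator RudQ is absent, so *kulC* is not transcribed.

OFF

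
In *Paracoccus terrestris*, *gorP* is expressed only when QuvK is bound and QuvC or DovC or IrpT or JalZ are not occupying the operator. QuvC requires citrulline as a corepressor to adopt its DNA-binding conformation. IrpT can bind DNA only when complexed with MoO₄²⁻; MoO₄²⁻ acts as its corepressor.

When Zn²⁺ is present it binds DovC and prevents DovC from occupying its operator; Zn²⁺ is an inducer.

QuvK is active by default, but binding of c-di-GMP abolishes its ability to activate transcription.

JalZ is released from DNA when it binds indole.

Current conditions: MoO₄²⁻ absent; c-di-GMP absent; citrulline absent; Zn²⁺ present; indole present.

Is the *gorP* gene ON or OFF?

ON

Citrulline is absent, so QuvC is inactive.
Zn²⁺ is present, so DovC is inactive.
MoO₄²⁻ is absent, so IrpT is inactive.
c-di-GMP is absent, so QuvK is active.
Indole is present, so JalZ is inactive.
No repressor is bound and QuvK is active, so *gorP* is transcribed.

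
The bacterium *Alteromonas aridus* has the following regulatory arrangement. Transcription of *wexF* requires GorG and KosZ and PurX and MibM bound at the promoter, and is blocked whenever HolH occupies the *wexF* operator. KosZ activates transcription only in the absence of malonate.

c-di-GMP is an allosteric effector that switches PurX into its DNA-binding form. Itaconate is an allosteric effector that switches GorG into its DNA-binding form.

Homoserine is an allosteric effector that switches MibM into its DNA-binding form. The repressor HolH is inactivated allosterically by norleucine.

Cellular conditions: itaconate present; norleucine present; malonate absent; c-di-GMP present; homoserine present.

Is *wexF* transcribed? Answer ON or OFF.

ON

Itaconate is present, so GorG is active.
Malonate is absent, so KosZ is active.
c-di-GMP is present, so PurX is active.
Homoserine is present, so MibM is active.
Norleucine is present, so HolH is inactive.
No repressor is bound and GorG and KosZ and PurX and MibM are active, so *wexF* is transcribed.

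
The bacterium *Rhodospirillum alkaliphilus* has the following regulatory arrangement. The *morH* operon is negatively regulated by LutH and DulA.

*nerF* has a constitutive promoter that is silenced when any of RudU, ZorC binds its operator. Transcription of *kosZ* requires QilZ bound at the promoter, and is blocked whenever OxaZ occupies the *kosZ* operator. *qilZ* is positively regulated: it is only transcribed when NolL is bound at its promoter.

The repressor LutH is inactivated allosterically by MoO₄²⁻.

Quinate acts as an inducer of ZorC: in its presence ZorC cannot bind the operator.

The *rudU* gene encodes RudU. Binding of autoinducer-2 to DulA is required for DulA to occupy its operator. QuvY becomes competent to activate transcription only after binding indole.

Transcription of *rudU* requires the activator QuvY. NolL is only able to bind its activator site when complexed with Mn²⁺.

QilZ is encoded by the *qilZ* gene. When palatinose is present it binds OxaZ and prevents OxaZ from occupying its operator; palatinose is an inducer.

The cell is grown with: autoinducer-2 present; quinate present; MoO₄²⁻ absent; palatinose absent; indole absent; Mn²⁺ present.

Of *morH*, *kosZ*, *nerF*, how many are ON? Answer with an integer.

1

MoO₄²⁻ is absent, so LutH is active.
Autoinducer-2 is present, so DulA is active.
With repressor LutH bound, *morH* is not transcribed.
→ *morH* is OFF.
Palatinose is absent, so OxaZ is active.
Mn²⁺ is present, so NolL is active.
No repressor is bound and NolL is active, so *qilZ* is transcribed.
So QilZ is produced and active.
With repressor OxaZ bound, *kosZ* is not transcribed.
→ *kosZ* is OFF.
Indole is absent, so QuvY is inactive.
Required activator QuvY is absent, so *rudU* is not transcribed.
So RudU is not produced.
Quinate is present, so ZorC is inactive.
With no repressor bound, *nerF* is transcribed.
→ *nerF* is ON.
1 of the 3 genes is transcribed.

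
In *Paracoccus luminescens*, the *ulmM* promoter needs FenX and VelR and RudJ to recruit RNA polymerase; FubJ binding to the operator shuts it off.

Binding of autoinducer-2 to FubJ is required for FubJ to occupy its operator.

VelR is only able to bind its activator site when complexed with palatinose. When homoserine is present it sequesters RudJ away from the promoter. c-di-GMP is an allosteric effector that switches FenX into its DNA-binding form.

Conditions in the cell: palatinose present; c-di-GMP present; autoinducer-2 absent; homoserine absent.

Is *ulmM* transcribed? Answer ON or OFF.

c-di-GMP is present, so FenX is active.
Autoinducer-2 is absent, so FubJ is inactive.
Palatinose is present, so VelR is active.
Homoserine is absent, so RudJ is active.
No repressor is bound and FenX and VelR and RudJ are active, so *ulmM* is transcribed.

ON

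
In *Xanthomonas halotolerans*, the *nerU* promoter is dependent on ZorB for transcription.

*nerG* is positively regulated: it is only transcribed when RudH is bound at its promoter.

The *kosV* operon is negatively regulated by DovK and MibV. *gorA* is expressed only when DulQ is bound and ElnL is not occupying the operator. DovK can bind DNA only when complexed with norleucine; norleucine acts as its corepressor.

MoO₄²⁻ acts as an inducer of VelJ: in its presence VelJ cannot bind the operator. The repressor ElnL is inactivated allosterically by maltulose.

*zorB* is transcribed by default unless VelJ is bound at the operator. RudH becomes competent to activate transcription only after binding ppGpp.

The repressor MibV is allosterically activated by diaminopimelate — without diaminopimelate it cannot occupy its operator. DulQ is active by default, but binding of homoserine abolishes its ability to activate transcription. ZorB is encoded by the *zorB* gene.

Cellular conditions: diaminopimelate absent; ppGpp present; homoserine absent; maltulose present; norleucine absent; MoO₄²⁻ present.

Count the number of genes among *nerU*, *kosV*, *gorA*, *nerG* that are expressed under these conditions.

4

MoO₄²⁻ is present, so VelJ is inactive.
With no repressor bound, *zorB* is transcribed.
So ZorB is produced and active.
No repressor is bound and ZorB is active, so *nerU* is transcribed.
→ *nerU* is ON.
Norleucine is absent, so DovK is inactive.
Diaminopimelate is absent, so MibV is inactive.
With no repressor bound, *kosV* is transcribed.
→ *kosV* is ON.
Maltulose is present, so ElnL is inactive.
Homoserine is absent, so DulQ is active.
No repressor is bound and DulQ is active, so *gorA* is transcribed.
→ *gorA* is ON.
ppGpp is present, so RudH is active.
No repressor is bound and RudH is active, so *nerG* is transcribed.
→ *nerG* is ON.
4 of the 4 genes are transcribed.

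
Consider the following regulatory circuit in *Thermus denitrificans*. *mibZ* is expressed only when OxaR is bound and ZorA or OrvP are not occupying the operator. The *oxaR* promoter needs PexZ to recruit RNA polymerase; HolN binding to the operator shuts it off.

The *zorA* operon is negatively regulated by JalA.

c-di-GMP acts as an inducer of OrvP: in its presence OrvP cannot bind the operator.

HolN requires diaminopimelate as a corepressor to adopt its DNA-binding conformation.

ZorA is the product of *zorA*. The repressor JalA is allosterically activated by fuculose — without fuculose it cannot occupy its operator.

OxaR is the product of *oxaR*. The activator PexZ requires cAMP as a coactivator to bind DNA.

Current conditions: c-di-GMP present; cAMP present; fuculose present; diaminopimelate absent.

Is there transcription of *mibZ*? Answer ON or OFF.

ON

Fuculose is present, so JalA is active.
With repressor JalA bound, *zorA* is not transcribed.
So ZorA is not produced.
Diaminopimelate is absent, so HolN is inactive.
cAMP is present, so PexZ is active.
No repressor is bound and PexZ is active, so *oxaR* is transcribed.
So OxaR is produced and active.
c-di-GMP is present, so OrvP is inactive.
No repressor is bound and OxaR is active, so *mibZ* is transcribed.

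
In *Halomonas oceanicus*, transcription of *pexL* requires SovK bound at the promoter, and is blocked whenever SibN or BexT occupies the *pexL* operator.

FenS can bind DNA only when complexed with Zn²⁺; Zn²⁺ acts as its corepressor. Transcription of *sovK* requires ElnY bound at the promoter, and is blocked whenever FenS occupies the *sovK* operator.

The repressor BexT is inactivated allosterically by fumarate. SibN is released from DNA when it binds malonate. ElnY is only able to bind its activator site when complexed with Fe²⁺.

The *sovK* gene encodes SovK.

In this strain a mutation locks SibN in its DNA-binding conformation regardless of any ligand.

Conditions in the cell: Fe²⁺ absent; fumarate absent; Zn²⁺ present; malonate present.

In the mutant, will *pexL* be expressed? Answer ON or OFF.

Fe²⁺ is absent, so ElnY is inactive.
Zn²⁺ is present, so FenS is active.
With repressor FenS bound, *sovK* is not transcribed.
So SovK is not produced.
SibN is constitutively active in this strain.
Fumarate is absent, so BexT is active.
With repressor SibN bound, *pexL* is not transcribed.

OFF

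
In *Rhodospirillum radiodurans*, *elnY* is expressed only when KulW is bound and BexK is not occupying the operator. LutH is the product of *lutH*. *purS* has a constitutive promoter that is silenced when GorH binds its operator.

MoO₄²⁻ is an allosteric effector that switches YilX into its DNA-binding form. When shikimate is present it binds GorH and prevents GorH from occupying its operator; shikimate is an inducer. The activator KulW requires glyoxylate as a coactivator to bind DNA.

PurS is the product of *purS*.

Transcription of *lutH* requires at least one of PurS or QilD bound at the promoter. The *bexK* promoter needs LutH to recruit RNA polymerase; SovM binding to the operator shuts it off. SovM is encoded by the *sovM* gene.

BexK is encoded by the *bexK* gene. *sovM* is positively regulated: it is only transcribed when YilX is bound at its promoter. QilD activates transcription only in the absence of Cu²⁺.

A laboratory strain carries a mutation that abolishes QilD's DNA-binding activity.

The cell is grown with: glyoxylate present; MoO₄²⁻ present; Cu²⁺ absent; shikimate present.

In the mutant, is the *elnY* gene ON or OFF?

MoO₄²⁻ is present, so YilX is active.
No repressor is bound and YilX is active, so *sovM* is transcribed.
So SovM is produced and active.
Shikimate is present, so GorH is inactive.
With no repressor bound, *purS* is transcribed.
So PurS is produced and active.
QilD is non-functional in this strain, so it has no effect.
Activator PurS is present, so *lutH* is transcribed.
So LutH is produced and active.
With repressor SovM bound, *bexK* is not transcribed.
So BexK is not produced.
Glyoxylate is present, so KulW is active.
No repressor is bound and KulW is active, so *elnY* is transcribed.

ON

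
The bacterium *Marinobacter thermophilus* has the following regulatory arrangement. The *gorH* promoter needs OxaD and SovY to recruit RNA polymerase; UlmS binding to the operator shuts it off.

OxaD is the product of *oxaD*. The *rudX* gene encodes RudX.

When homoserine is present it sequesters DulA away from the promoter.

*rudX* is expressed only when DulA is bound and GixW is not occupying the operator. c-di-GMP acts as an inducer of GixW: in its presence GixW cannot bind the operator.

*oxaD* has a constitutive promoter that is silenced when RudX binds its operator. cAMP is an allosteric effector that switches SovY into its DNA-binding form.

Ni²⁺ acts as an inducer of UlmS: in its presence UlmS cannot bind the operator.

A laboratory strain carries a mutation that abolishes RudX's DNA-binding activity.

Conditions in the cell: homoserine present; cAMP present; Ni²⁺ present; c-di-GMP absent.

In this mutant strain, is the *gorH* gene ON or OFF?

ON

RudX is non-functional in this strain, so it has no effect.
With no repressor bound, *oxaD* is transcribed.
So OxaD is produced and active.
cAMP is present, so SovY is active.
Ni²⁺ is present, so UlmS is inactive.
No repressor is bound and OxaD and SovY are active, so *gorH* is transcribed.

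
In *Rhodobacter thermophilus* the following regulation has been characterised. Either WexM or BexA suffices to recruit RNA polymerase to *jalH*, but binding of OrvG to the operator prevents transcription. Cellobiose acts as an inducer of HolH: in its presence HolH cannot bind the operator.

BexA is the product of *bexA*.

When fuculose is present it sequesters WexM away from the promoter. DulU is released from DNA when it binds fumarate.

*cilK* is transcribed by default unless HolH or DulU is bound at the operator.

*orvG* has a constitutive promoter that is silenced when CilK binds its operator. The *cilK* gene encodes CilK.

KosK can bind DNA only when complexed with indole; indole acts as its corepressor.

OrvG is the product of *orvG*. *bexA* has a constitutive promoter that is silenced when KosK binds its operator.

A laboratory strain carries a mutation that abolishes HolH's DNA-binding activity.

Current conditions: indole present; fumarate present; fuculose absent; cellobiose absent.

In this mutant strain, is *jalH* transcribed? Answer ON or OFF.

ON

HolH is non-functional in this strain, so it has no effect.
Fumarate is present, so DulU is inactive.
With no repressor bound, *cilK* is transcribed.
So CilK is produced and active.
With repressor CilK bound, *orvG* is not transcribed.
So OrvG is not produced.
Fuculose is absent, so WexM is active.
Indole is present, so KosK is active.
With repressor KosK bound, *bexA* is not transcribed.
So BexA is not produced.
Activator WexM is present, so *jalH* is transcribed.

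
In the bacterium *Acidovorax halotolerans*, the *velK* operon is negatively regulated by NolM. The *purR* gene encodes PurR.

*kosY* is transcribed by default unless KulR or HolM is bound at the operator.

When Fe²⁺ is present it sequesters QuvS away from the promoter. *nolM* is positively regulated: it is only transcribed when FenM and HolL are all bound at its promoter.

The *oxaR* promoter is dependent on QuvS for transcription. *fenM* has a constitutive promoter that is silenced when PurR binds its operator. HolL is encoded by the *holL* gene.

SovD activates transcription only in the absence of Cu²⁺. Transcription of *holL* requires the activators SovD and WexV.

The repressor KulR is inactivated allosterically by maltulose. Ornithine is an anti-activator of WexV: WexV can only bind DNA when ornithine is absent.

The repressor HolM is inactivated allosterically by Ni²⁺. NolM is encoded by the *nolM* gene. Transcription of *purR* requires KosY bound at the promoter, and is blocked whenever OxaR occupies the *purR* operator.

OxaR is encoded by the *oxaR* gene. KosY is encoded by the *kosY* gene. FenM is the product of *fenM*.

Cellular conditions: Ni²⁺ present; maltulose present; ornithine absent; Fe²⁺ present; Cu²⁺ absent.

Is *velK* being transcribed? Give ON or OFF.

ON

Maltulose is present, so KulR is inactive.
Ni²⁺ is present, so HolM is inactive.
With no repressor bound, *kosY* is transcribed.
So KosY is produced and active.
Fe²⁺ is present, so QuvS is inactive.
Required activator QuvS is absent, so *oxaR* is not transcribed.
So OxaR is not produced.
No repressor is bound and KosY is active, so *purR* is transcribed.
So PurR is produced and active.
With repressor PurR bound, *fenM* is not transcribed.
So FenM is not produced.
Cu²⁺ is absent, so SovD is active.
Ornithine is absent, so WexV is active.
No repressor is bound and SovD and WexV are active, so *holL* is transcribed.
So HolL is produced and active.
Required activator FenM is absent, so *nolM* is not transcribed.
So NolM is not produced.
With no repressor bound, *velK* is transcribed.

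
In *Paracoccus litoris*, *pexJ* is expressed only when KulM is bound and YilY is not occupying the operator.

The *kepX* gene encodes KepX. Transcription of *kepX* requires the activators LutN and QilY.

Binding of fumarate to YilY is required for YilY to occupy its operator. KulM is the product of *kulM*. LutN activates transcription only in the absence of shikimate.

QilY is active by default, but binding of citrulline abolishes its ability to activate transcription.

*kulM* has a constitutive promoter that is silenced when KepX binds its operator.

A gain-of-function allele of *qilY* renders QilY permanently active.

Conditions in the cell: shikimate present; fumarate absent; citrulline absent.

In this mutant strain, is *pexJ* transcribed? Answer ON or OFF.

Shikimate is present, so LutN is inactive.
QilY is constitutively active in this strain.
Required activator LutN is absent, so *kepX* is not transcribed.
So KepX is not produced.
With no repressor bound, *kulM* is transcribed.
So KulM is produced and active.
Fumarate is absent, so YilY is inactive.
No repressor is bound and KulM is active, so *pexJ* is transcribed.

ON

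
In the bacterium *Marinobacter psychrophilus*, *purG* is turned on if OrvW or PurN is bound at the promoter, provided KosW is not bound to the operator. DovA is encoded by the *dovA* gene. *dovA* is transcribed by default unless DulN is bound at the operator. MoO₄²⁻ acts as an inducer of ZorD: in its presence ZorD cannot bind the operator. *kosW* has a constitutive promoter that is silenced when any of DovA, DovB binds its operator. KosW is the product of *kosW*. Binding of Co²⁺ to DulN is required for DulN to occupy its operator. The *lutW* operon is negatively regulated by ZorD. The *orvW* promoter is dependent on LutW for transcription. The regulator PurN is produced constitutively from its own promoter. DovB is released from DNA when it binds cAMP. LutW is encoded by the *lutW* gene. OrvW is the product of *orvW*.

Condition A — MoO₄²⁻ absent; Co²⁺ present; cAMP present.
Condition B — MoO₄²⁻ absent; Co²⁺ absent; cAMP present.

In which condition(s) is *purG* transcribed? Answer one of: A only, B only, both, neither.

B only

Condition A:
MoO₄²⁻ is absent, so ZorD is active.
With repressor ZorD bound, *lutW* is not transcribed.
So LutW is not produced.
Required activator LutW is absent, so *orvW* is not transcribed.
So OrvW is not produced.
PurN is produced constitutively and is active.
Co²⁺ is present, so DulN is active.
With repressor DulN bound, *dovA* is not transcribed.
So DovA is not produced.
cAMP is present, so DovB is inactive.
With no repressor bound, *kosW* is transcribed.
So KosW is produced and active.
With repressor KosW bound, *purG* is not transcribed.
→ *purG* is OFF in A.
Condition B:
MoO₄²⁻ is absent, so ZorD is active.
With repressor ZorD bound, *lutW* is not transcribed.
So LutW is not produced.
Required activator LutW is absent, so *orvW* is not transcribed.
So OrvW is not produced.
PurN is produced constitutively and is active.
Co²⁺ is absent, so DulN is inactive.
With no repressor bound, *dovA* is transcribed.
So DovA is produced and active.
cAMP is present, so DovB is inactive.
With repressor DovA bound, *kosW* is not transcribed.
So KosW is not produced.
Activator PurN is present, so *purG* is transcribed.
→ *purG* is ON in B.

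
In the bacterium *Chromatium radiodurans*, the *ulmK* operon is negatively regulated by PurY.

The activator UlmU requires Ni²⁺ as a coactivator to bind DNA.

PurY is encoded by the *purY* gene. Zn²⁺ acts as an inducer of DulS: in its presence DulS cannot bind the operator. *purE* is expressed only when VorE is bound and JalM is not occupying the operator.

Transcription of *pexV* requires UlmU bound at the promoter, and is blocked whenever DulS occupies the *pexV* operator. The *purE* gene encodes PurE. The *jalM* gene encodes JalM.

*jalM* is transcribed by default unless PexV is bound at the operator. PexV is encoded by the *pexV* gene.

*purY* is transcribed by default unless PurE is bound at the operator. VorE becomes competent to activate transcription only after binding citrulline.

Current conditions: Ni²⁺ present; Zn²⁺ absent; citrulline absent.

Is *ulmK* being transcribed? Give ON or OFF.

Zn²⁺ is absent, so DulS is active.
Ni²⁺ is present, so UlmU is active.
With repressor DulS bound, *pexV* is not transcribed.
So PexV is not produced.
With no repressor bound, *jalM* is transcribed.
So JalM is produced and active.
Citrulline is absent, so VorE is inactive.
With repressor JalM bound, *purE* is not transcribed.
So PurE is not produced.
With no repressor bound, *purY* is transcribed.
So PurY is produced and active.
With repressor PurY bound, *ulmK* is not transcribed.

OFF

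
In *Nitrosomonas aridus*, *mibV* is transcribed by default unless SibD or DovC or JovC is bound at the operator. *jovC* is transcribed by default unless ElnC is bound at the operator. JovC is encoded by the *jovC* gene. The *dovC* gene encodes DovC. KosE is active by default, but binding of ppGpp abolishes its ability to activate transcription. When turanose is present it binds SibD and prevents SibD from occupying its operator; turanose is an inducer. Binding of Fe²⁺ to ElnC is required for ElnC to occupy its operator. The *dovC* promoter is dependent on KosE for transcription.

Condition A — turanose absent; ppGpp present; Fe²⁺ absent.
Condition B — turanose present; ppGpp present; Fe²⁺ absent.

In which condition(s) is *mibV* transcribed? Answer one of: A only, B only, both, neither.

Condition A:
Turanose is absent, so SibD is active.
ppGpp is present, so KosE is inactive.
Required activator KosE is absent, so *dovC* is not transcribed.
So DovC is not produced.
Fe²⁺ is absent, so ElnC is inactive.
With no repressor bound, *jovC* is transcribed.
So JovC is produced and active.
With repressor SibD bound, *mibV* is not transcribed.
→ *mibV* is OFF in A.
Condition B:
Turanose is present, so SibD is inactive.
ppGpp is present, so KosE is inactive.
Required activator KosE is absent, so *dovC* is not transcribed.
So DovC is not produced.
Fe²⁺ is absent, so ElnC is inactive.
With no repressor bound, *jovC* is transcribed.
So JovC is produced and active.
With repressor JovC bound, *mibV* is not transcribed.
→ *mibV* is OFF in B.

neither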